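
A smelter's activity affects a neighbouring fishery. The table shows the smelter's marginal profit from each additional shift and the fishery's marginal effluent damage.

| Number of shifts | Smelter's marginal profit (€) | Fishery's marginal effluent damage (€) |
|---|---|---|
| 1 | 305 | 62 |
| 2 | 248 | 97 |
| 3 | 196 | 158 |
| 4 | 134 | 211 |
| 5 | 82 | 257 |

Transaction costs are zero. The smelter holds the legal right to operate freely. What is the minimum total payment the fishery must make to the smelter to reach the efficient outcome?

Left alone the smelter would choose level 5 (marginal profit stays positive).
Efficient level: k* = 3 (marginal profit ≥ marginal effluent damage through 3).
The fishery must at least cover the smelter's forgone profit from cutting 5→3: 134 + 82 = 216.

€216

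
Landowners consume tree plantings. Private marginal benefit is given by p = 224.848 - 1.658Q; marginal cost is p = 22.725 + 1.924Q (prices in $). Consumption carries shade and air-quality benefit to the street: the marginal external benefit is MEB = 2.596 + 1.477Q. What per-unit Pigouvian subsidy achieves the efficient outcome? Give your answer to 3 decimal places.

Social marginal benefit = demand + MEB = 227.444 - 0.181Q.
Set SMB = MC: 227.444 - 0.181Q = 22.725 + 1.924Q → Q* = 97.2537.
The Pigouvian subsidy equals MEB at Q*: 2.596 + 1.477×97.2537 = 146.2397.

subsidy = $146.240 per unit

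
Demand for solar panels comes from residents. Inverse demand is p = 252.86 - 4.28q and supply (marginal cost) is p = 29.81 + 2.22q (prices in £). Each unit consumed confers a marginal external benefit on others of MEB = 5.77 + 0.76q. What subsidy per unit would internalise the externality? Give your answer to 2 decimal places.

Social marginal benefit = demand + MEB = 258.63 - 3.52q.
Set SMB = MC: 258.63 - 3.52q = 29.81 + 2.22q → q* = 39.8641.
The Pigouvian subsidy equals MEB at q*: 5.77 + 0.76×39.8641 = 36.0667.

subsidy = £36.07 per unit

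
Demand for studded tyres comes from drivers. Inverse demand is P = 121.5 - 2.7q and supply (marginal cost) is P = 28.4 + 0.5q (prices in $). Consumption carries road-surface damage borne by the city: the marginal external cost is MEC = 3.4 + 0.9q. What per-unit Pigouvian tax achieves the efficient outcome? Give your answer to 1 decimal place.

Social marginal benefit = demand − MEC = 118.1 - 3.6q.
Set SMB = MC: 118.1 - 3.6q = 28.4 + 0.5q → q* = 21.8780.
The Pigouvian tax equals MEC at q*: 3.4 + 0.9×21.8780 = 23.0902.

tax = $23.1 per unit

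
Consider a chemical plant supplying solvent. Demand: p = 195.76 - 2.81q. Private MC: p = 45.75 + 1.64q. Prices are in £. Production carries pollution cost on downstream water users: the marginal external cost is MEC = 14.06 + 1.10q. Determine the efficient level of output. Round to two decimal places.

Social marginal cost = private MC + MEC = 59.81 + 2.74q.
Set SMC = demand: 59.81 + 2.74q = 195.76 - 2.81q → q* = 24.4955.

q* = 24.50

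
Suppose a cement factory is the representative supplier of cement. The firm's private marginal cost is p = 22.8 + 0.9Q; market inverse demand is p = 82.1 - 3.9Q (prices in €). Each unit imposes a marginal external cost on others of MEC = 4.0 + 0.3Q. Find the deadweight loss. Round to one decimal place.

Market equilibrium (private): 22.8 + 0.9Q = 82.1 - 3.9Q → Q_m = 12.3542.
Social marginal cost = private MC + MEC = 26.8 + 1.2Q.
Set SMC = demand: 26.8 + 1.2Q = 82.1 - 3.9Q → Q* = 10.8431.
Height of the DWL triangle at Q_m is SMC(Q_m) − demand(Q_m) = MEC(Q_m) = 7.7063.
DWL = ½ × 1.5111 × 7.7063 = 5.8225.

DWL = €5.8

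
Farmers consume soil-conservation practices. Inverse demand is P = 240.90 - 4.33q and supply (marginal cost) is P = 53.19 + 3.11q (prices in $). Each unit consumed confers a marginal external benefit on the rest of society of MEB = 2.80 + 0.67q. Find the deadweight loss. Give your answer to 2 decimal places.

DWL = $28.67

Market equilibrium (private): 53.19 + 3.11q = 240.90 - 4.33q → q_m = 25.2298.
Social marginal benefit = demand + MEB = 243.70 - 3.66q.
Set SMB = MC: 243.70 - 3.66q = 53.19 + 3.11q → q* = 28.1403.
Between q* and q_m the wedge SMB − MC runs linearly from 0 to MEB(q_m), so the loss is a triangle.
DWL = ½ × 2.9105 × 19.7040 = 28.6742.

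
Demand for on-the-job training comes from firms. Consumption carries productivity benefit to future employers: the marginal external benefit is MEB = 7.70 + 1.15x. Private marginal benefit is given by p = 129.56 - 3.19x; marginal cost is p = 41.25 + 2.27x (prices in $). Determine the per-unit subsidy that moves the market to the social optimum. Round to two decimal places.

subsidy = $33.32 per unit

Social marginal benefit = demand + MEB = 137.26 - 2.04x.
Set SMB = MC: 137.26 - 2.04x = 41.25 + 2.27x → x* = 22.2761.
The Pigouvian subsidy equals MEB at x*: 7.70 + 1.15×22.2761 = 33.3175.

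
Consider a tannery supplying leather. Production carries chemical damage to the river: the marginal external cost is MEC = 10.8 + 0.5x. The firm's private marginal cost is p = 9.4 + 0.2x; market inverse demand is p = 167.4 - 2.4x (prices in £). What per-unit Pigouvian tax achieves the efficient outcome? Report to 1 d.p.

tax = £34.5 per unit

Social marginal cost = private MC + MEC = 20.2 + 0.7x.
Set SMC = demand: 20.2 + 0.7x = 167.4 - 2.4x → x* = 47.4839.
The Pigouvian tax equals MEC at x*: 10.8 + 0.5×47.4839 = 34.5420.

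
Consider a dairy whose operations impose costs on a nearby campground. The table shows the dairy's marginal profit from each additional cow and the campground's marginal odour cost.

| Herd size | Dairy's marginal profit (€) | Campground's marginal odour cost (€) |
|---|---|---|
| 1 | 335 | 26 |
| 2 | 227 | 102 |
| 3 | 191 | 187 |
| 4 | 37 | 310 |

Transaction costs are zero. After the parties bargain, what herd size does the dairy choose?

Bargaining reaches the level where marginal profit last exceeds marginal odour cost.
That holds through level 3 (191 ≥ 187) but not at 4 (37 < 310).

3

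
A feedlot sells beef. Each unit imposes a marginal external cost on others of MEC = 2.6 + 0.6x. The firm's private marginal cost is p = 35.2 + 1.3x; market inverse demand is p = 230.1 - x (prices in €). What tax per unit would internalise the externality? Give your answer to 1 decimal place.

Social marginal cost = private MC + MEC = 37.8 + 1.9x.
Set SMC = demand: 37.8 + 1.9x = 230.1 - x → x* = 66.3103.
The Pigouvian tax equals MEC at x*: 2.6 + 0.6×66.3103 = 42.3862.

tax = €42.4 per unit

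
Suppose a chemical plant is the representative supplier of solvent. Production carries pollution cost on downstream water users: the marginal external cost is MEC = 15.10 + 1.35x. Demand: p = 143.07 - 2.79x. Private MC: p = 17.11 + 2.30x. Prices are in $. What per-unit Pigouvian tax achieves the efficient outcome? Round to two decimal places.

Social marginal cost = private MC + MEC = 32.21 + 3.65x.
Set SMC = demand: 32.21 + 3.65x = 143.07 - 2.79x → x* = 17.2143.
The Pigouvian tax equals MEC at x*: 15.10 + 1.35×17.2143 = 38.3393.

tax = $38.34 per unit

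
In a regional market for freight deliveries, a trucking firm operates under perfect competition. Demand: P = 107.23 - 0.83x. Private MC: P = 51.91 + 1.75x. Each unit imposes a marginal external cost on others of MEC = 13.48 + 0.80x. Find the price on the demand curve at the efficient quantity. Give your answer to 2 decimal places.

Social marginal cost = private MC + MEC = 65.39 + 2.55x.
Set SMC = demand: 65.39 + 2.55x = 107.23 - 0.83x → x* = 12.3787.
Consumer price on the demand curve at x*: 107.23 − 0.83×12.3787 = 96.9557.

P = 96.96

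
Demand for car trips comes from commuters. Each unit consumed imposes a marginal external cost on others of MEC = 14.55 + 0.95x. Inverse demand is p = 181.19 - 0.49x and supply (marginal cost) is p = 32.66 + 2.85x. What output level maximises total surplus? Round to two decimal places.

x* = 31.23

Social marginal benefit = demand − MEC = 166.64 - 1.44x.
Set SMB = MC: 166.64 - 1.44x = 32.66 + 2.85x → x* = 31.2308.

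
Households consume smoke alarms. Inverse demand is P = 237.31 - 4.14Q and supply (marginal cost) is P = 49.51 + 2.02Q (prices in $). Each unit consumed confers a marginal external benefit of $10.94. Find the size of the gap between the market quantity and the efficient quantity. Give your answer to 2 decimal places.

Market equilibrium (private): 49.51 + 2.02Q = 237.31 - 4.14Q → Q_m = 30.4870.
Social marginal benefit = demand + MEB = 248.25 - 4.14Q.
Set SMB = MC: 248.25 - 4.14Q = 49.51 + 2.02Q → Q* = 32.2630.
Gap = |30.4870 − 32.2630| = 1.7760.

1.78 units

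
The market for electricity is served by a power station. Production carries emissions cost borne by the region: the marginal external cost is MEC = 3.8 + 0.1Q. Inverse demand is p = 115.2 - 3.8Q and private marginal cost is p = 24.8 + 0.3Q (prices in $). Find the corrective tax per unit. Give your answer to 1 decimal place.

Social marginal cost = private MC + MEC = 28.6 + 0.4Q.
Set SMC = demand: 28.6 + 0.4Q = 115.2 - 3.8Q → Q* = 20.6190.
The Pigouvian tax equals MEC at Q*: 3.8 + 0.1×20.6190 = 5.8619.

tax = $5.9 per unit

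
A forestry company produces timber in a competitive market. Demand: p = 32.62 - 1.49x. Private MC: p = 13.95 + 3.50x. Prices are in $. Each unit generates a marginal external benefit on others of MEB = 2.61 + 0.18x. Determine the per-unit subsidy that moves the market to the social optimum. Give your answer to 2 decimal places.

subsidy = $3.41 per unit

Social marginal cost = private MC − MEB = 11.34 + 3.32x.
Set SMC = demand: 11.34 + 3.32x = 32.62 - 1.49x → x* = 4.4241.
The Pigouvian subsidy equals MEB at x*: 2.61 + 0.18×4.4241 = 3.4063.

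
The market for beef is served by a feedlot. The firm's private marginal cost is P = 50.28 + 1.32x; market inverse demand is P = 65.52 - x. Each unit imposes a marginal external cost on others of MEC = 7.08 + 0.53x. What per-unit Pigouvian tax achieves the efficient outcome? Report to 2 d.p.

Social marginal cost = private MC + MEC = 57.36 + 1.85x.
Set SMC = demand: 57.36 + 1.85x = 65.52 - x → x* = 2.8632.
The Pigouvian tax equals MEC at x*: 7.08 + 0.53×2.8632 = 8.5975.

tax = 8.60 per unit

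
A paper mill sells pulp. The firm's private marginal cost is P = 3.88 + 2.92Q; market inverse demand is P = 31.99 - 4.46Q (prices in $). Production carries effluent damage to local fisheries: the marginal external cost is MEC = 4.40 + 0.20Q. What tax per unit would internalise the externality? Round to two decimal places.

Social marginal cost = private MC + MEC = 8.28 + 3.12Q.
Set SMC = demand: 8.28 + 3.12Q = 31.99 - 4.46Q → Q* = 3.1280.
The Pigouvian tax equals MEC at Q*: 4.40 + 0.20×3.1280 = 5.0256.

tax = $5.03 per unit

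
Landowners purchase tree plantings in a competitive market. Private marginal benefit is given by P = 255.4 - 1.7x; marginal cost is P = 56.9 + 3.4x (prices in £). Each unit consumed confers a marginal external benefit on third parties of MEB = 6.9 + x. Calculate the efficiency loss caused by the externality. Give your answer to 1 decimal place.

DWL = £256.1

Market equilibrium (private): 56.9 + 3.4x = 255.4 - 1.7x → x_m = 38.9216.
Social marginal benefit = demand + MEB = 262.3 - 0.7x.
Set SMB = MC: 262.3 - 0.7x = 56.9 + 3.4x → x* = 50.0976.
Between x* and x_m the wedge SMB − MC runs linearly from 0 to MEB(x_m), so the loss is a triangle.
DWL = ½ × 11.1760 × 45.8216 = 256.0511.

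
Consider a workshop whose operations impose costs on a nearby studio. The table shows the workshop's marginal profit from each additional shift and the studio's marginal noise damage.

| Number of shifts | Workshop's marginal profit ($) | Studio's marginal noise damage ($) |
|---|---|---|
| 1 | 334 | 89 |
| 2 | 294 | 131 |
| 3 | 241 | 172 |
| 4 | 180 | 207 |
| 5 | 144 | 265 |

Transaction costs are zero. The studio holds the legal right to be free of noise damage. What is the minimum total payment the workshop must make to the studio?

$392

Efficient level: marginal profit ≥ marginal noise damage through level 3, so k* = 3.
With the studio holding the right, the workshop must at least compensate total damage at k*: 89 + 131 + 172 = 392.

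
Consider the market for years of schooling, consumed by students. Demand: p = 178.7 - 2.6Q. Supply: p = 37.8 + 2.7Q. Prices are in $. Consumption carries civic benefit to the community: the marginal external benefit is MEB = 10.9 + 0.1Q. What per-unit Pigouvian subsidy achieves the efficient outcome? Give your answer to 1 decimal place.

subsidy = $13.8 per unit

Social marginal benefit = demand + MEB = 189.6 - 2.5Q.
Set SMB = MC: 189.6 - 2.5Q = 37.8 + 2.7Q → Q* = 29.1923.
The Pigouvian subsidy equals MEB at Q*: 10.9 + 0.1×29.1923 = 13.8192.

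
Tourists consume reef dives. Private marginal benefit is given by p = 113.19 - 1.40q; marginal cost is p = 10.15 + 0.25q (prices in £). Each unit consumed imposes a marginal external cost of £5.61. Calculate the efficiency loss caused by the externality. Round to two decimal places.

Market equilibrium (private): 10.15 + 0.25q = 113.19 - 1.40q → q_m = 62.4485.
Social marginal benefit = demand − MEC = 107.58 - 1.40q.
Set SMB = MC: 107.58 - 1.40q = 10.15 + 0.25q → q* = 59.0485.
Between q* and q_m the wedge MC − SMB runs linearly from 0 to MEC(q_m), so the loss is a triangle.
DWL = ½ × 3.4000 × 5.6100 = 9.5370.

DWL = £9.54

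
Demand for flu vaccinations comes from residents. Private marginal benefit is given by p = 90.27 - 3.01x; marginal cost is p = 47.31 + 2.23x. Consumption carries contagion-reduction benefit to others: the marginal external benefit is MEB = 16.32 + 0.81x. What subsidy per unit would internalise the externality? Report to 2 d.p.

subsidy = 27.16 per unit

Social marginal benefit = demand + MEB = 106.59 - 2.20x.
Set SMB = MC: 106.59 - 2.20x = 47.31 + 2.23x → x* = 13.3815.
The Pigouvian subsidy equals MEB at x*: 16.32 + 0.81×13.3815 = 27.1590.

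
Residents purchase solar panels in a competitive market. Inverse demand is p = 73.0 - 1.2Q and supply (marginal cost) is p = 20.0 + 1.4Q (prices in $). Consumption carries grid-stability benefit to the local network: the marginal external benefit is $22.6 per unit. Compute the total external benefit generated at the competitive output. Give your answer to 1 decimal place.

Market equilibrium (private): 20.0 + 1.4Q = 73.0 - 1.2Q → Q_m = 20.3846.
Total external benefit = MEB × Q_m = 22.6 × 20.3846 = 460.6920.

$460.7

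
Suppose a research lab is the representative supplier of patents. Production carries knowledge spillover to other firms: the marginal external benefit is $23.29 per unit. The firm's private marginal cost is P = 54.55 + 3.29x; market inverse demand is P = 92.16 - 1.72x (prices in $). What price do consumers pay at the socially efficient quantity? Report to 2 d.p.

Social marginal cost = private MC − MEB = 31.26 + 3.29x.
Set SMC = demand: 31.26 + 3.29x = 92.16 - 1.72x → x* = 12.1557.
Consumer price on the demand curve at x*: 92.16 − 1.72×12.1557 = 71.2522.

P = $71.25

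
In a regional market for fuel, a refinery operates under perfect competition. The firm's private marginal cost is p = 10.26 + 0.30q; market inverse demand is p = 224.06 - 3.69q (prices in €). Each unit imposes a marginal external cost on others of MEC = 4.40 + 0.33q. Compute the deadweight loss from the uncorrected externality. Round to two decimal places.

DWL = €56.44

Market equilibrium (private): 10.26 + 0.30q = 224.06 - 3.69q → q_m = 53.5840.
Social marginal cost = private MC + MEC = 14.66 + 0.63q.
Set SMC = demand: 14.66 + 0.63q = 224.06 - 3.69q → q* = 48.4722.
The welfare-loss triangle has base |q_m − q*| and height MEC(q_m) (the vertical gap between SMC and demand is zero at q* and MEC at q_m).
DWL = ½ × 5.1118 × 22.0827 = 56.4412.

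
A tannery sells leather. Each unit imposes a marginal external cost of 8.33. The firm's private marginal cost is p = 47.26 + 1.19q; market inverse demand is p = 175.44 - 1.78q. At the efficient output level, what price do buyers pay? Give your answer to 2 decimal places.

P = 103.61

Social marginal cost = private MC + MEC = 55.59 + 1.19q.
Set SMC = demand: 55.59 + 1.19q = 175.44 - 1.78q → q* = 40.3535.
Consumer price on the demand curve at q*: 175.44 − 1.78×40.3535 = 103.6108.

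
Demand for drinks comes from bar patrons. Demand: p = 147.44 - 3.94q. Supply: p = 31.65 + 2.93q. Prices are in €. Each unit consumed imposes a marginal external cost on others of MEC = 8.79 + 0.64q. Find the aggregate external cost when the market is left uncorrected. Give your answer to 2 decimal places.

€239.05

Market equilibrium (private): 31.65 + 2.93q = 147.44 - 3.94q → q_m = 16.8544.
Total external cost = ∫₀^{q_m} (8.79 + 0.64q) dq = 8.79×16.8544 + ½×0.64×16.8544² = 239.0528.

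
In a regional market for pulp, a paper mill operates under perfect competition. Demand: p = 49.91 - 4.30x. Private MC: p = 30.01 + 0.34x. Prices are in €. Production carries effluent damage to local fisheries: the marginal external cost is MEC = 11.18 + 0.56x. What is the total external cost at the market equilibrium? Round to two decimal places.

Market equilibrium (private): 30.01 + 0.34x = 49.91 - 4.30x → x_m = 4.2888.
Total external cost = ∫₀^{x_m} (11.18 + 0.56x) dx = 11.18×4.2888 + ½×0.56×4.2888² = 53.0990.

€53.10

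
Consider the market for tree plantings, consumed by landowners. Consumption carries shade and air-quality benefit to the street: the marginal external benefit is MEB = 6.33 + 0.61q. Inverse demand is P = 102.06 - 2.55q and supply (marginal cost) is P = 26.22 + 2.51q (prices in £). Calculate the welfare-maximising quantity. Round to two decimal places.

Social marginal benefit = demand + MEB = 108.39 - 1.94q.
Set SMB = MC: 108.39 - 1.94q = 26.22 + 2.51q → q* = 18.4652.

q* = 18.47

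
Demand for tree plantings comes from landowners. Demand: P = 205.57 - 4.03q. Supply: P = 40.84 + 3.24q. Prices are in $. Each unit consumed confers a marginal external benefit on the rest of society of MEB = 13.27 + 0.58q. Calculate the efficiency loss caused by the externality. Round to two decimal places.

Market equilibrium (private): 40.84 + 3.24q = 205.57 - 4.03q → q_m = 22.6589.
Social marginal benefit = demand + MEB = 218.84 - 3.45q.
Set SMB = MC: 218.84 - 3.45q = 40.84 + 3.24q → q* = 26.6069.
The welfare-loss triangle has base |q_m − q*| and height MEB(q_m) (the vertical gap between SMB and MC is zero at q* and MEB at q_m).
DWL = ½ × 3.9480 × 26.4121 = 52.1375.

DWL = $52.14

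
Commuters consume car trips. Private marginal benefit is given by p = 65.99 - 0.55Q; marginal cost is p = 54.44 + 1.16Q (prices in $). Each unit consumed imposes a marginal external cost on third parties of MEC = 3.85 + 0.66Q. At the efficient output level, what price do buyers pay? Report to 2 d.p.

Social marginal benefit = demand − MEC = 62.14 - 1.21Q.
Set SMB = MC: 62.14 - 1.21Q = 54.44 + 1.16Q → Q* = 3.2489.
Consumer price on the demand curve at Q*: 65.99 − 0.55×3.2489 = 64.2031.

P = $64.20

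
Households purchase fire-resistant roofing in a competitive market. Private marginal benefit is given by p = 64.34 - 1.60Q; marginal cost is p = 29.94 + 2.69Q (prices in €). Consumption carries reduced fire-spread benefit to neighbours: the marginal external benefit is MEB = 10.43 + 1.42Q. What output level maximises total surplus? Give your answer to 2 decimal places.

Social marginal benefit = demand + MEB = 74.77 - 0.18Q.
Set SMB = MC: 74.77 - 0.18Q = 29.94 + 2.69Q → Q* = 15.6202.

Q* = 15.62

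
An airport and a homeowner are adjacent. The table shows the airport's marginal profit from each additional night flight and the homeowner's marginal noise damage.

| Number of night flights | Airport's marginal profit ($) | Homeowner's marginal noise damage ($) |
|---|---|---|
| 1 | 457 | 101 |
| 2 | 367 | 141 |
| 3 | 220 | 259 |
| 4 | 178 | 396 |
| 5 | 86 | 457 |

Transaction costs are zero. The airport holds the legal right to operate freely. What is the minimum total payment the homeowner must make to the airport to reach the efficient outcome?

$484

Left alone the airport would choose level 5 (marginal profit stays positive).
Efficient level: k* = 2 (marginal profit ≥ marginal noise damage through 2).
The homeowner must at least cover the airport's forgone profit from cutting 5→2: 220 + 178 + 86 = 484.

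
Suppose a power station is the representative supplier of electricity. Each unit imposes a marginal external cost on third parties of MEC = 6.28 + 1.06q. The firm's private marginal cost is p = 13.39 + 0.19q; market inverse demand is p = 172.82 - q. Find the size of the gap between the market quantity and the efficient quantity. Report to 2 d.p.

Market equilibrium (private): 13.39 + 0.19q = 172.82 - q → q_m = 133.9748.
Social marginal cost = private MC + MEC = 19.67 + 1.25q.
Set SMC = demand: 19.67 + 1.25q = 172.82 - q → q* = 68.0667.
Gap = |133.9748 − 68.0667| = 65.9081.

65.91 units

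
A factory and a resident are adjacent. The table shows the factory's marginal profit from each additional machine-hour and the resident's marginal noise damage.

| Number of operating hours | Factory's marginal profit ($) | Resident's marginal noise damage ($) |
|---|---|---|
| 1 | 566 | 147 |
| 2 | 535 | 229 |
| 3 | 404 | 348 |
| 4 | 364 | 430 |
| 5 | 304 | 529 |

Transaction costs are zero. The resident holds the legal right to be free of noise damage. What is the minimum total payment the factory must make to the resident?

Efficient level: marginal profit ≥ marginal noise damage through level 3, so k* = 3.
With the resident holding the right, the factory must at least compensate total damage at k*: 147 + 229 + 348 = 724.

$724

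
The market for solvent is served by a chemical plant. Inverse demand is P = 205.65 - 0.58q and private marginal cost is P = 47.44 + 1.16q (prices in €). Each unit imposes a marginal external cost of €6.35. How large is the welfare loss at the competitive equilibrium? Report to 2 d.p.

Market equilibrium (private): 47.44 + 1.16q = 205.65 - 0.58q → q_m = 90.9253.
Social marginal cost = private MC + MEC = 53.79 + 1.16q.
Set SMC = demand: 53.79 + 1.16q = 205.65 - 0.58q → q* = 87.2759.
Between q* and q_m the wedge SMC − demand runs linearly from 0 to MEC(q_m), so the loss is a triangle.
DWL = ½ × 3.6494 × 6.3500 = 11.5868.

DWL = €11.59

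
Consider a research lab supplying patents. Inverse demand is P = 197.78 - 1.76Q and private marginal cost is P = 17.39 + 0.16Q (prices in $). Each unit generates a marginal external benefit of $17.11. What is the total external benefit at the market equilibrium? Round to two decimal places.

Market equilibrium (private): 17.39 + 0.16Q = 197.78 - 1.76Q → Q_m = 93.9531.
Total external benefit = MEB × Q_m = 17.11 × 93.9531 = 1607.5375.

$1607.54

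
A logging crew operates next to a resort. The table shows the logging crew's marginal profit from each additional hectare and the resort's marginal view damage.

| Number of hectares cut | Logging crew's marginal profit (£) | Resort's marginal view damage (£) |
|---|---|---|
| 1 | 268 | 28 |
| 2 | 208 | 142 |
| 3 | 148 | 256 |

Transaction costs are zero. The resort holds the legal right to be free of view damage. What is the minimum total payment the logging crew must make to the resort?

Efficient level: marginal profit ≥ marginal view damage through level 2, so k* = 2.
With the resort holding the right, the logging crew must at least compensate total damage at k*: 28 + 142 = 170.

£170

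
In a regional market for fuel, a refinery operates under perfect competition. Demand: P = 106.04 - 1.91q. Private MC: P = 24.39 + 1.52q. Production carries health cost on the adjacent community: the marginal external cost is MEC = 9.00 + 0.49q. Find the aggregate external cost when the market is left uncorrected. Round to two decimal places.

353.07

Market equilibrium (private): 24.39 + 1.52q = 106.04 - 1.91q → q_m = 23.8047.
Total external cost = ∫₀^{q_m} (9.00 + 0.49q) dq = 9.00×23.8047 + ½×0.49×23.8047² = 353.0749.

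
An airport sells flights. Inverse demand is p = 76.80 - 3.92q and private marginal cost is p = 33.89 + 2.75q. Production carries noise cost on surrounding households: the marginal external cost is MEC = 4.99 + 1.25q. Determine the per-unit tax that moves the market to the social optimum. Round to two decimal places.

tax = 10.97 per unit

Social marginal cost = private MC + MEC = 38.88 + 4.00q.
Set SMC = demand: 38.88 + 4.00q = 76.80 - 3.92q → q* = 4.7879.
The Pigouvian tax equals MEC at q*: 4.99 + 1.25×4.7879 = 10.9749.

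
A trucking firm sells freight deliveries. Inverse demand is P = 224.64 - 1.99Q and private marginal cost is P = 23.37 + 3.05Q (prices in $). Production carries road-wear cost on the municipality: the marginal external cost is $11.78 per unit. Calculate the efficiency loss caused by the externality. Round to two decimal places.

DWL = $13.77

Market equilibrium (private): 23.37 + 3.05Q = 224.64 - 1.99Q → Q_m = 39.9345.
Social marginal cost = private MC + MEC = 35.15 + 3.05Q.
Set SMC = demand: 35.15 + 3.05Q = 224.64 - 1.99Q → Q* = 37.5972.
The loss is the area between SMC and demand from Q* to Q_m; with linear curves that's a triangle of height MEC(Q_m).
DWL = ½ × 2.3373 × 11.7800 = 13.7667.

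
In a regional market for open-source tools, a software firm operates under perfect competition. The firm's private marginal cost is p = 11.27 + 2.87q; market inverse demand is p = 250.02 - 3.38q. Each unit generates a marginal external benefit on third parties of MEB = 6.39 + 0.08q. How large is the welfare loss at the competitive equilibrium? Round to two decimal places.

Market equilibrium (private): 11.27 + 2.87q = 250.02 - 3.38q → q_m = 38.2000.
Social marginal cost = private MC − MEB = 4.88 + 2.79q.
Set SMC = demand: 4.88 + 2.79q = 250.02 - 3.38q → q* = 39.7310.
The loss is the area between SMC and demand from q* to q_m; with linear curves that's a triangle of height MEB(q_m).
DWL = ½ × 1.5310 × 9.4460 = 7.2309.

DWL = 7.23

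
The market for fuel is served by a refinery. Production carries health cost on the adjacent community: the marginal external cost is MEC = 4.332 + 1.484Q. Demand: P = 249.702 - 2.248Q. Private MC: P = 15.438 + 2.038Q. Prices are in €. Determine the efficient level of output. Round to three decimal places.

Social marginal cost = private MC + MEC = 19.770 + 3.522Q.
Set SMC = demand: 19.770 + 3.522Q = 249.702 - 2.248Q → Q* = 39.8496.

Q* = 39.850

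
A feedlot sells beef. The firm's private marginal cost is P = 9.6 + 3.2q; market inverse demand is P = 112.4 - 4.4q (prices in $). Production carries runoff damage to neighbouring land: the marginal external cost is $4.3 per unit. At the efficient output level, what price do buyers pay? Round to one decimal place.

Social marginal cost = private MC + MEC = 13.9 + 3.2q.
Set SMC = demand: 13.9 + 3.2q = 112.4 - 4.4q → q* = 12.9605.
Consumer price on the demand curve at q*: 112.4 − 4.4×12.9605 = 55.3738.

P = $55.4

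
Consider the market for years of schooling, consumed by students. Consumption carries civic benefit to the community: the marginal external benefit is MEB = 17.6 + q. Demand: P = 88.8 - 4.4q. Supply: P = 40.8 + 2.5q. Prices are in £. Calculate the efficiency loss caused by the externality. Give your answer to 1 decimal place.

Market equilibrium (private): 40.8 + 2.5q = 88.8 - 4.4q → q_m = 6.9565.
Social marginal benefit = demand + MEB = 106.4 - 3.4q.
Set SMB = MC: 106.4 - 3.4q = 40.8 + 2.5q → q* = 11.1186.
The welfare-loss triangle has base |q_m − q*| and height MEB(q_m) (the vertical gap between SMB and MC is zero at q* and MEB at q_m).
DWL = ½ × 4.1621 × 24.5565 = 51.1033.

DWL = £51.1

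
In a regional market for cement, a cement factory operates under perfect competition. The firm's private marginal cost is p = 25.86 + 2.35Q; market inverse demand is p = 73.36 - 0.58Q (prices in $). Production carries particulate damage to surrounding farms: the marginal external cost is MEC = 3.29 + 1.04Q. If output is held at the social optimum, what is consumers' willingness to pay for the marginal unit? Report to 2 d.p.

Social marginal cost = private MC + MEC = 29.15 + 3.39Q.
Set SMC = demand: 29.15 + 3.39Q = 73.36 - 0.58Q → Q* = 11.1360.
Consumer price on the demand curve at Q*: 73.36 − 0.58×11.1360 = 66.9011.

P = $66.90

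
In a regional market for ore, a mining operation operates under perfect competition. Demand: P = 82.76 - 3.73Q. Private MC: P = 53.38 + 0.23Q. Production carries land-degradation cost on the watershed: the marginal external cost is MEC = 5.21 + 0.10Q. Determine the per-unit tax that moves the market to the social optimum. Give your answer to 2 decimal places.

tax = 5.81 per unit

Social marginal cost = private MC + MEC = 58.59 + 0.33Q.
Set SMC = demand: 58.59 + 0.33Q = 82.76 - 3.73Q → Q* = 5.9532.
The Pigouvian tax equals MEC at Q*: 5.21 + 0.10×5.9532 = 5.8053.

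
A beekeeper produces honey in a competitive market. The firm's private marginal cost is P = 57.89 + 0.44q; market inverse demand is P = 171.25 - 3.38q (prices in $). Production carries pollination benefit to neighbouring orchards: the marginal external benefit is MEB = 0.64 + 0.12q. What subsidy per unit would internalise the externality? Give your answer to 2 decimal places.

subsidy = $4.34 per unit

Social marginal cost = private MC − MEB = 57.25 + 0.32q.
Set SMC = demand: 57.25 + 0.32q = 171.25 - 3.38q → q* = 30.8108.
The Pigouvian subsidy equals MEB at q*: 0.64 + 0.12×30.8108 = 4.3373.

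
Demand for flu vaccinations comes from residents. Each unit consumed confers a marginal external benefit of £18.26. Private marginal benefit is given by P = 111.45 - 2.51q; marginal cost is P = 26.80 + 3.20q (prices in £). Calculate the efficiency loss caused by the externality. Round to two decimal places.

DWL = £29.20

Market equilibrium (private): 26.80 + 3.20q = 111.45 - 2.51q → q_m = 14.8249.
Social marginal benefit = demand + MEB = 129.71 - 2.51q.
Set SMB = MC: 129.71 - 2.51q = 26.80 + 3.20q → q* = 18.0228.
The welfare-loss triangle has base |q_m − q*| and height MEB(q_m) (the vertical gap between SMB and MC is zero at q* and MEB at q_m).
DWL = ½ × 3.1979 × 18.2600 = 29.1968.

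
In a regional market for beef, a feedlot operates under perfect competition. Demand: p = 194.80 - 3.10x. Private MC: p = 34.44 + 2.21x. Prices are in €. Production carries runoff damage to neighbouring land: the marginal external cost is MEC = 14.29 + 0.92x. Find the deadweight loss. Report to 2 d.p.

Market equilibrium (private): 34.44 + 2.21x = 194.80 - 3.10x → x_m = 30.1996.
Social marginal cost = private MC + MEC = 48.73 + 3.13x.
Set SMC = demand: 48.73 + 3.13x = 194.80 - 3.10x → x* = 23.4462.
Between x* and x_m the wedge SMC − demand runs linearly from 0 to MEC(x_m), so the loss is a triangle.
DWL = ½ × 6.7534 × 42.0737 = 142.0703.

DWL = €142.07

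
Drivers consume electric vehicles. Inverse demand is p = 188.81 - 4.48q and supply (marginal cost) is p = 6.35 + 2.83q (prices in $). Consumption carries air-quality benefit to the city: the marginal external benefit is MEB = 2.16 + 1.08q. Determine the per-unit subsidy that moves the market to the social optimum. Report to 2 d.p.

subsidy = $34.16 per unit

Social marginal benefit = demand + MEB = 190.97 - 3.40q.
Set SMB = MC: 190.97 - 3.40q = 6.35 + 2.83q → q* = 29.6340.
The Pigouvian subsidy equals MEB at q*: 2.16 + 1.08×29.6340 = 34.1647.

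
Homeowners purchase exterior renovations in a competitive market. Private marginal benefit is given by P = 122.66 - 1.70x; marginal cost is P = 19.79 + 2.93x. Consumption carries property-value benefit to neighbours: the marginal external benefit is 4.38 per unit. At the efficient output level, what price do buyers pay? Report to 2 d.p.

P = 83.28

Social marginal benefit = demand + MEB = 127.04 - 1.70x.
Set SMB = MC: 127.04 - 1.70x = 19.79 + 2.93x → x* = 23.1641.
Consumer price on the demand curve at x*: 122.66 − 1.70×23.1641 = 83.2810.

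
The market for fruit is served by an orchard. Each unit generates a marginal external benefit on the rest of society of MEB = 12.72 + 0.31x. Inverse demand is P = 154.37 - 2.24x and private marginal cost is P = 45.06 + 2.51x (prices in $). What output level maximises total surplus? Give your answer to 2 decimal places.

x* = 27.48

Social marginal cost = private MC − MEB = 32.34 + 2.20x.
Set SMC = demand: 32.34 + 2.20x = 154.37 - 2.24x → x* = 27.4842.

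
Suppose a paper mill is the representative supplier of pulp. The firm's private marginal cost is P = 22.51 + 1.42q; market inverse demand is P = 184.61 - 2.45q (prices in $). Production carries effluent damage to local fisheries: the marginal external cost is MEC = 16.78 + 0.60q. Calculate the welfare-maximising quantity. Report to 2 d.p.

q* = 32.51

Social marginal cost = private MC + MEC = 39.29 + 2.02q.
Set SMC = demand: 39.29 + 2.02q = 184.61 - 2.45q → q* = 32.5101.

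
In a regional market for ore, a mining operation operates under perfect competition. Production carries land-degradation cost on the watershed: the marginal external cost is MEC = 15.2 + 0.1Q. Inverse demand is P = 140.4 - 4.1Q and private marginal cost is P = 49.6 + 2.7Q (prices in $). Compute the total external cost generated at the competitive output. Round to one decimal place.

$211.9

Market equilibrium (private): 49.6 + 2.7Q = 140.4 - 4.1Q → Q_m = 13.3529.
Total external cost = ∫₀^{Q_m} (15.2 + 0.1Q) dQ = 15.2×13.3529 + ½×0.1×13.3529² = 211.8791.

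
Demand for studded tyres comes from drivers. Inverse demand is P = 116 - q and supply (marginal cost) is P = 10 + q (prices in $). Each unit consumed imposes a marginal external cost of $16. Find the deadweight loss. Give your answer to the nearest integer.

DWL = $64

Market equilibrium (private): 10 + q = 116 - q → q_m = 53.0000.
Social marginal benefit = demand − MEC = 100 - q.
Set SMB = MC: 100 - q = 10 + q → q* = 45.0000.
The loss is the area between SMB and MC from q* to q_m; with linear curves that's a triangle of height MEC(q_m).
DWL = ½ × 8.0000 × 16.0000 = 64.0000.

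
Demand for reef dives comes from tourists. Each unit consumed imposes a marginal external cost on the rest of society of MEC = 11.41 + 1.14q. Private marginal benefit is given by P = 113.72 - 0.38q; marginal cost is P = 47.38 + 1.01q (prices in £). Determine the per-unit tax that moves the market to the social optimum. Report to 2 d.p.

Social marginal benefit = demand − MEC = 102.31 - 1.52q.
Set SMB = MC: 102.31 - 1.52q = 47.38 + 1.01q → q* = 21.7115.
The Pigouvian tax equals MEC at q*: 11.41 + 1.14×21.7115 = 36.1611.

tax = £36.16 per unit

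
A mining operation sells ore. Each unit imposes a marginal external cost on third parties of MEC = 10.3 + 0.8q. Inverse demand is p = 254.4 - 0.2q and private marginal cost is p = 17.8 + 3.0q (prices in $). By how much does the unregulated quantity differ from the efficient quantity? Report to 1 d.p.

Market equilibrium (private): 17.8 + 3.0q = 254.4 - 0.2q → q_m = 73.9375.
Social marginal cost = private MC + MEC = 28.1 + 3.8q.
Set SMC = demand: 28.1 + 3.8q = 254.4 - 0.2q → q* = 56.5750.
Gap = |73.9375 − 56.5750| = 17.3625.

17.4 units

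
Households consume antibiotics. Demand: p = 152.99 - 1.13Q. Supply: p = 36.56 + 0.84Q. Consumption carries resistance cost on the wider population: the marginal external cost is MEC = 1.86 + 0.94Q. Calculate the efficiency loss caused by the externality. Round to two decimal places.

Market equilibrium (private): 36.56 + 0.84Q = 152.99 - 1.13Q → Q_m = 59.1015.
Social marginal benefit = demand − MEC = 151.13 - 2.07Q.
Set SMB = MC: 151.13 - 2.07Q = 36.56 + 0.84Q → Q* = 39.3711.
The loss is the area between SMB and MC from Q* to Q_m; with linear curves that's a triangle of height MEC(Q_m).
DWL = ½ × 19.7304 × 57.4154 = 566.4144.

DWL = 566.41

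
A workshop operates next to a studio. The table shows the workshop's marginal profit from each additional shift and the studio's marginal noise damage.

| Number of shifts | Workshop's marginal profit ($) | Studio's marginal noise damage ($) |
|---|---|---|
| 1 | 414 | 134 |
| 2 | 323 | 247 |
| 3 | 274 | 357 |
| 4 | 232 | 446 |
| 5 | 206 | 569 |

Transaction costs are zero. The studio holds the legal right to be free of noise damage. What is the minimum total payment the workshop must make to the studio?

Efficient level: marginal profit ≥ marginal noise damage through level 2, so k* = 2.
With the studio holding the right, the workshop must at least compensate total damage at k*: 134 + 247 = 381.

$381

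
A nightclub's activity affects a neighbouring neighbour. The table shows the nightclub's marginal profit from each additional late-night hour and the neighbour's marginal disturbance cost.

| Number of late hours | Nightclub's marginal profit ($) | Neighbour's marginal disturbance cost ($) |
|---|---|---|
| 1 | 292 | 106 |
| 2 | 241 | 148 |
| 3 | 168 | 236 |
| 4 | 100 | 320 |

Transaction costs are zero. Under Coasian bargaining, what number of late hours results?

2

Bargaining reaches the level where marginal profit last exceeds marginal disturbance cost.
That holds through level 2 (241 ≥ 148) but not at 3 (168 < 236).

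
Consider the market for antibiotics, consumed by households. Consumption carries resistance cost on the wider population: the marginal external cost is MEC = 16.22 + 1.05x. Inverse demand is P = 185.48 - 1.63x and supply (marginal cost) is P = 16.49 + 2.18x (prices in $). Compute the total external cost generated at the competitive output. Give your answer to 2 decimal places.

Market equilibrium (private): 16.49 + 2.18x = 185.48 - 1.63x → x_m = 44.3543.
Total external cost = ∫₀^{x_m} (16.22 + 1.05x) dx = 16.22×44.3543 + ½×1.05×44.3543² = 1752.2613.

$1752.26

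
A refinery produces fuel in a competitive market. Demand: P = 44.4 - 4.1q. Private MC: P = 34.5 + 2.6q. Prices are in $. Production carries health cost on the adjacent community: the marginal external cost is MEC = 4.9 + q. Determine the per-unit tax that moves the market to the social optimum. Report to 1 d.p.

tax = $5.5 per unit

Social marginal cost = private MC + MEC = 39.4 + 3.6q.
Set SMC = demand: 39.4 + 3.6q = 44.4 - 4.1q → q* = 0.6494.
The Pigouvian tax equals MEC at q*: 4.9 + 1.0×0.6494 = 5.5494.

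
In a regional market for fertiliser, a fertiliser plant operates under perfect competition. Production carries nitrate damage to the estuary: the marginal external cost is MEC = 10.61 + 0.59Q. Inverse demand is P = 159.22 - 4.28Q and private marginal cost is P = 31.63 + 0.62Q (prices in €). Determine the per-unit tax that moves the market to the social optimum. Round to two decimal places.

Social marginal cost = private MC + MEC = 42.24 + 1.21Q.
Set SMC = demand: 42.24 + 1.21Q = 159.22 - 4.28Q → Q* = 21.3078.
The Pigouvian tax equals MEC at Q*: 10.61 + 0.59×21.3078 = 23.1816.

tax = €23.18 per unit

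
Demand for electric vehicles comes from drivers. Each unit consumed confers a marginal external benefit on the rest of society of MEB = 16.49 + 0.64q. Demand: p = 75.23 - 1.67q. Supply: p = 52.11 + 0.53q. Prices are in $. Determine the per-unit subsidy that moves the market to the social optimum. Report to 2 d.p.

subsidy = $32.74 per unit

Social marginal benefit = demand + MEB = 91.72 - 1.03q.
Set SMB = MC: 91.72 - 1.03q = 52.11 + 0.53q → q* = 25.3910.
The Pigouvian subsidy equals MEB at q*: 16.49 + 0.64×25.3910 = 32.7402.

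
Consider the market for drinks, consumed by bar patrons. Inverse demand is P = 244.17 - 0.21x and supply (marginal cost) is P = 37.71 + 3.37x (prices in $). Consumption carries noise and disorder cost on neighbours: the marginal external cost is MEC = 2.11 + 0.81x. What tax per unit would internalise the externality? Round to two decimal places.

Social marginal benefit = demand − MEC = 242.06 - 1.02x.
Set SMB = MC: 242.06 - 1.02x = 37.71 + 3.37x → x* = 46.5490.
The Pigouvian tax equals MEC at x*: 2.11 + 0.81×46.5490 = 39.8147.

tax = $39.81 per unit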